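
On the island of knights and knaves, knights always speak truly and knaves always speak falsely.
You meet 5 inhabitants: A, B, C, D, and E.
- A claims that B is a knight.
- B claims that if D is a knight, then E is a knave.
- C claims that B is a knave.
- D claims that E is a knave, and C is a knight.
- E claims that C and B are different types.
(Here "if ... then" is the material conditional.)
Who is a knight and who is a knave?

Knights: A, B, and E. Knaves: C and D.

A is a knight, and the claim "B is a knight" is indeed True.
B is a knight, so "if D is a knight, then E is a knave" must be True — and it is.
C is a knave, and the claim "B is a knave" is indeed False.
D is a knave, so "E is a knave, and C is a knight" must be False — and it is.
E is a knight, and the claim "C and B are different types" is indeed True.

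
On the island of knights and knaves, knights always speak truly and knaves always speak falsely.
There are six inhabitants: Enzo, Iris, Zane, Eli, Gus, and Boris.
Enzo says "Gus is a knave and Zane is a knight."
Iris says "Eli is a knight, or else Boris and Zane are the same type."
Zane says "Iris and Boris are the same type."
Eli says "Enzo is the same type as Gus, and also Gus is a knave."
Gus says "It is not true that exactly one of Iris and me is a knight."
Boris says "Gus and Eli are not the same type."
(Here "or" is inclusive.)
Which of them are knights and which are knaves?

As a knave, Enzo's statement "Gus is a knave and Zane is a knight" should be False; it is.
Iris is a knight; "Eli is a knight, or else Boris and Zane are the same type" is True, as required.
Zane is a knight, and the claim "Iris and Boris are the same type" is indeed True.
Eli is a knave, so "Enzo is the same type as Gus, and also Gus is a knave" must be False — and it is.
Gus is a knight; "it is not true that exactly one of Iris and me is a knight" is True, as required.
Boris is a knight, and the claim "Gus and Eli are not the same type" is indeed True.

Enzo is a knave, Iris is a knight, Zane is a knight, Eli is a knave, Gus is a knight, and Boris is a knight.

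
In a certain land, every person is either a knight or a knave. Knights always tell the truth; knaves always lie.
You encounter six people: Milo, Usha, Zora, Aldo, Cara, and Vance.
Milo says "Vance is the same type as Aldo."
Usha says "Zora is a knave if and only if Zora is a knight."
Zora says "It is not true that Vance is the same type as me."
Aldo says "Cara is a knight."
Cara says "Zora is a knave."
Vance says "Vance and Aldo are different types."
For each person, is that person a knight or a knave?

Knights: Milo and Zora. Knaves: Usha, Aldo, Cara, and Vance.

Milo is a knight, so "Vance is the same type as Aldo" must be true — and it is.
Since Usha is a knave, "Zora is a knave if and only if Zora is a knight" needs to be False, which holds.
Zora is a knight, so "it is not true that Vance is the same type as me" must be true — and it is.
Aldo is a knave; "Cara is a knight" is False, as required.
Since Cara is a knave, "Zora is a knave" needs to be False, which holds.
Vance is a knave; "Vance and Aldo are different types" is False, as required.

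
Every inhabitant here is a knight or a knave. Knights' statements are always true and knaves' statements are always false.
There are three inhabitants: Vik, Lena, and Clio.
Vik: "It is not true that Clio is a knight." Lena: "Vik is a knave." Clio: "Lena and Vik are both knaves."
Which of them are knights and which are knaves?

Vik is a knight; "it is not true that Clio is a knight" is True, as required.
Lena is a knave; "Vik is a knave" is False, as required.
Clio is a knave, so "Lena and Vik are both knaves" must be False — and it is.

Knights: Vik. Knaves: Lena and Clio.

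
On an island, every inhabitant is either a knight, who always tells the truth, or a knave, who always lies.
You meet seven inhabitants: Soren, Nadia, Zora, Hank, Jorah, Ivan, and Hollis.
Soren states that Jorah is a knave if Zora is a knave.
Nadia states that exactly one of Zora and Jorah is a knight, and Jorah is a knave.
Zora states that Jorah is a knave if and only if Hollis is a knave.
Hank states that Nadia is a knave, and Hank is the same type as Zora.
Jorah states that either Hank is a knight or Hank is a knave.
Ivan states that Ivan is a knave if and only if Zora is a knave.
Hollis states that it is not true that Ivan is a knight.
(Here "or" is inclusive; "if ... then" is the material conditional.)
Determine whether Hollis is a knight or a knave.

Hollis is a knight.

Consistent assignments: {Soren=knight, Nadia=knave, Zora=knight, Hank=knight, Jorah=knight, Ivan=knave, Hollis=knight}; {Soren=knight, Nadia=knave, Zora=knight, Hank=knave, Jorah=knight, Ivan=knave, Hollis=knight}
In every consistent assignment, Hollis is a knight.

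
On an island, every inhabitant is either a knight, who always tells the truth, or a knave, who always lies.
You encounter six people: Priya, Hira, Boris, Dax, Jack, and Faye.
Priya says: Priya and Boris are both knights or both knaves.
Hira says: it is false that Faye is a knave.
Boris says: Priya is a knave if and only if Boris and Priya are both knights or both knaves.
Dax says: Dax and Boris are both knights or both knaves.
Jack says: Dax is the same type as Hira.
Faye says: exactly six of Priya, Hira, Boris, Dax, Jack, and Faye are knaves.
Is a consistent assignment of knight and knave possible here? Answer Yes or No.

No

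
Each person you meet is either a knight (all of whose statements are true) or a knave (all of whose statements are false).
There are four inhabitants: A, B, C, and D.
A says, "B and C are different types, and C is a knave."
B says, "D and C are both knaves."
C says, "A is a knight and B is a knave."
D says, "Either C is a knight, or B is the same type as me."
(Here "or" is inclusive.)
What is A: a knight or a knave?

Consistent assignments: {A=knight, B=knight, C=knave, D=knave}
In every consistent assignment, A is a knight.

A is a knight.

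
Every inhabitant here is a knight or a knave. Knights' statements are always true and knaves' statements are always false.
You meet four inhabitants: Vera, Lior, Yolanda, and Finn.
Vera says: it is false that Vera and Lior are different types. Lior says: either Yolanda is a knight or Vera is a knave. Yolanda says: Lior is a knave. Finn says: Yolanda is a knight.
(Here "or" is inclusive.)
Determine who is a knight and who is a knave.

Vera is a knave, Lior is a knight, Yolanda is a knave, and Finn is a knave.

Suppose Vera is a knight. Then Vera's statement "it is false that Vera and Lior are different types" would have to be true. Checking the 8 ways to assign the others, none is consistent with every speaker.
(For instance, with Lior=knight, Yolanda=knave, Finn=knave, Lior's claim "either Yolanda is a knight or Vera is a knave" comes out false where it would need to be true.)
So Vera must be a knave, making "it is false that Vera and Lior are different types" false. Taking Vera=knave, Lior=knight, Yolanda=knave, Finn=knave, each remaining statement checks out:
  Lior (knight): "either Yolanda is a knight or Vera is a knave" — true. ✓
  Yolanda (knave): "Lior is a knave" — false. ✓
  Finn (knave): "Yolanda is a knight" — false. ✓
This is the unique consistent assignment.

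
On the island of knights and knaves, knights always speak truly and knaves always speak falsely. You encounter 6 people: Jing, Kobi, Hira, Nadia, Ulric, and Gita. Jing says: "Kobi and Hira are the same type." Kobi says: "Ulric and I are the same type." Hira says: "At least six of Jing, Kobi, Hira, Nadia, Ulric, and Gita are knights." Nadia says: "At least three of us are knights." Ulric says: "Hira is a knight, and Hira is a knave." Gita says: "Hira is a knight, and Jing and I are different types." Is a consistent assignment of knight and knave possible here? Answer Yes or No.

No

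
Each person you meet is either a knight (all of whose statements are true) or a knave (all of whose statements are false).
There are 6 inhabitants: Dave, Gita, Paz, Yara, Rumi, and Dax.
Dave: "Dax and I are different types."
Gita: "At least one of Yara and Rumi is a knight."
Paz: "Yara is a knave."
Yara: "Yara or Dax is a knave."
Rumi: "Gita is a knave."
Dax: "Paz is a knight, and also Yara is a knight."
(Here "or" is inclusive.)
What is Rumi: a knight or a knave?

Rumi is a knave.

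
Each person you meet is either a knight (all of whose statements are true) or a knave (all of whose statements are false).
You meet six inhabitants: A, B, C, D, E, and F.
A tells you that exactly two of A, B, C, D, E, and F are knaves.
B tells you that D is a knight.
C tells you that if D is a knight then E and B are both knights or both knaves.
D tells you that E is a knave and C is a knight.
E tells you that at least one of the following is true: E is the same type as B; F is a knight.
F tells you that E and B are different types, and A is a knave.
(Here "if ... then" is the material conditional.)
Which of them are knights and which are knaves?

A (knave): "exactly two of A, B, C, D, E, and F are knaves" — False. ✓
B (knave): "D is a knight" — False. ✓
C is a knight, and the claim "if D is a knight then E and B are both knights or both knaves" is indeed True.
D is a knave, and the claim "E is a knave and C is a knight" is indeed False.
E is a knight, and the claim "at least one of the following is true: E is the same type as B; F is a knight" is indeed True.
F is a knight; "E and B are different types, and A is a knave" is True, as required.

A is a knave, B is a knave, C is a knight, D is a knave, E is a knight, and F is a knight.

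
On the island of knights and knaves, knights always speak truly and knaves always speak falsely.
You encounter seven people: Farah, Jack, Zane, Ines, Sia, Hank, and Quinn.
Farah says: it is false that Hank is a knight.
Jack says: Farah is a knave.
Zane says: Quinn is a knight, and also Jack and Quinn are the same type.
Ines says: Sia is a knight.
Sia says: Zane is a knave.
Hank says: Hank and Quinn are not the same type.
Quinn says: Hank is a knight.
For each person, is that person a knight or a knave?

Farah is a knight, Jack is a knave, Zane is a knave, Ines is a knight, Sia is a knight, Hank is a knave, and Quinn is a knave.

Farah is a knight; "it is false that Hank is a knight" is True, as required.
Jack is a knave, so "Farah is a knave" must be false — and it is.
Zane (knave): "Quinn is a knight, and also Jack and Quinn are the same type" — false. ✓
Since Ines is a knight, "Sia is a knight" needs to be True, which holds.
Sia is a knight; "Zane is a knave" is True, as required.
Hank is a knave, and the claim "Hank and Quinn are not the same type" is indeed false.
As a knave, Quinn's statement "Hank is a knight" should be false; it is.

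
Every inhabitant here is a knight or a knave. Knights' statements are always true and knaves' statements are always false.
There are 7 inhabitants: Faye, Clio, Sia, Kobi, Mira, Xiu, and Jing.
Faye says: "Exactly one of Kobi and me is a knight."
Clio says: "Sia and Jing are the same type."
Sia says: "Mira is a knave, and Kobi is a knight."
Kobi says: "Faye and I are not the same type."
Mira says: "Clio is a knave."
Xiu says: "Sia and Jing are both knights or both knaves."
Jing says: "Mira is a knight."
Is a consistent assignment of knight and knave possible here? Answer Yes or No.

Yes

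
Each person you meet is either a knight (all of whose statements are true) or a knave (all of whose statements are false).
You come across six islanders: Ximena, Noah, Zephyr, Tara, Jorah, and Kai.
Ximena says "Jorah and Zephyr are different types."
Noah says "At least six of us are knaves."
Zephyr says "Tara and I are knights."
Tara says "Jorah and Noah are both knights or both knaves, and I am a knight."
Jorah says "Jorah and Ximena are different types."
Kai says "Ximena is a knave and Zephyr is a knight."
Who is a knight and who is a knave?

Ximena is a knave, Noah is a knave, Zephyr is a knave, Tara is a knight, Jorah is a knave, and Kai is a knave.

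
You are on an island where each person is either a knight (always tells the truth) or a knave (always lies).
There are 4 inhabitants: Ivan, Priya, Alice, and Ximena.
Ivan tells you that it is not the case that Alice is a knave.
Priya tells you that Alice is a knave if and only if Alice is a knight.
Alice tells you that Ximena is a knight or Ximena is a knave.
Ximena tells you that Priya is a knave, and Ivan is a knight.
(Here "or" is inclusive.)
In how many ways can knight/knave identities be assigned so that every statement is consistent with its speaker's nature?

Consistent assignments:
  Ivan=knight, Priya=knave, Alice=knight, Ximena=knight

1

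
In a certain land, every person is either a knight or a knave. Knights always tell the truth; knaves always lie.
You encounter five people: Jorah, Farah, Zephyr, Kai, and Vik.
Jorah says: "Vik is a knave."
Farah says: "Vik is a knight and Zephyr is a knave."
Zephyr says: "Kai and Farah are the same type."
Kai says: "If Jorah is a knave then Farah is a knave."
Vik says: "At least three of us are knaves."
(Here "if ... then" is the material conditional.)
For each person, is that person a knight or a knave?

Suppose Jorah is a knight. Then Jorah's statement "Vik is a knave" would have to be true. Checking the 16 ways to assign the others, none is consistent with every speaker.
(For instance, with Farah=knight, Zephyr=knave, Kai=knave, Vik=knight, Jorah's claim "Vik is a knave" comes out false where it would need to be true.)
So Jorah must be a knave, making "Vik is a knave" false. Taking Jorah=knave, Farah=knight, Zephyr=knave, Kai=knave, Vik=knight, each remaining statement checks out:
  Farah (knight): "Vik is a knight and Zephyr is a knave" — true. ✓
  Zephyr (knave): "Kai and Farah are the same type" — false. ✓
  Kai (knave): "if Jorah is a knave then Farah is a knave" — false. ✓
  Vik (knight): "at least three of us are knaves" — true. ✓
This is the unique consistent assignment.

Jorah is a knave, Farah is a knight, Zephyr is a knave, Kai is a knave, and Vik is a knight.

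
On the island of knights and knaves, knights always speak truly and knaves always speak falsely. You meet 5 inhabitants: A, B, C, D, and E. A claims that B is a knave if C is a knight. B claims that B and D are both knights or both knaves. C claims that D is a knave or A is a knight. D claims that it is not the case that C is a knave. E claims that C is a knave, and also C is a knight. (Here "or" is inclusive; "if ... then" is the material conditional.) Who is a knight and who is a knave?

Knights: A, C, and D. Knaves: B and E.

A (knight): "B is a knave if C is a knight" — True. ✓
B is a knave, and the claim "B and D are both knights or both knaves" is indeed False.
C is a knight; "D is a knave or A is a knight" is True, as required.
D is a knight; "it is not the case that C is a knave" is True, as required.
E is a knave; "C is a knave, and also C is a knight" is False, as required.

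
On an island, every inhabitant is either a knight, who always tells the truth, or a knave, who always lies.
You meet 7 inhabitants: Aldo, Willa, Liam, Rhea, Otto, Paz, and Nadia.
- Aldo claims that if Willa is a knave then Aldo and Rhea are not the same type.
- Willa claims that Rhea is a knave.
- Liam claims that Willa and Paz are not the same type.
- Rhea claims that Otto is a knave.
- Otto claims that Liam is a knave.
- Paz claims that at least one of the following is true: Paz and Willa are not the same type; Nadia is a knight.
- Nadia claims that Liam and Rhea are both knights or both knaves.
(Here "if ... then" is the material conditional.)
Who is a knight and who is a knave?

Aldo is a knight, so "if Willa is a knave then Aldo and Rhea are not the same type" must be true — and it is.
Willa is a knight, so "Rhea is a knave" must be true — and it is.
Liam is a knave; "Willa and Paz are not the same type" is False, as required.
Rhea is a knave, and the claim "Otto is a knave" is indeed False.
Otto (knight): "Liam is a knave" — true. ✓
Paz is a knight; "at least one of the following is true: Paz and Willa are not the same type; Nadia is a knight" is true, as required.
Nadia (knight): "Liam and Rhea are both knights or both knaves" — true. ✓

Aldo is a knight, Willa is a knight, Liam is a knave, Rhea is a knave, Otto is a knight, Paz is a knight, and Nadia is a knight.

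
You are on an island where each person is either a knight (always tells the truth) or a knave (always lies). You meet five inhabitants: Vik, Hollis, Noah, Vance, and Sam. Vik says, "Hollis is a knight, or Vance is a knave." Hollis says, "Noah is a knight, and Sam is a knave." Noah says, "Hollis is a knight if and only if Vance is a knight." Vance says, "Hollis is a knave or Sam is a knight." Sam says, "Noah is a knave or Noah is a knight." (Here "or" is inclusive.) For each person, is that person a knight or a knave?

Vik (knave): "Hollis is a knight, or Vance is a knave" — false. ✓
As a knave, Hollis's statement "Noah is a knight, and Sam is a knave" should be false; it is.
Noah is a knave; "Hollis is a knight if and only if Vance is a knight" is false, as required.
Vance is a knight, and the claim "Hollis is a knave or Sam is a knight" is indeed true.
Sam (knight): "Noah is a knave or Noah is a knight" — true. ✓

Knights: Vance and Sam. Knaves: Vik, Hollis, and Noah.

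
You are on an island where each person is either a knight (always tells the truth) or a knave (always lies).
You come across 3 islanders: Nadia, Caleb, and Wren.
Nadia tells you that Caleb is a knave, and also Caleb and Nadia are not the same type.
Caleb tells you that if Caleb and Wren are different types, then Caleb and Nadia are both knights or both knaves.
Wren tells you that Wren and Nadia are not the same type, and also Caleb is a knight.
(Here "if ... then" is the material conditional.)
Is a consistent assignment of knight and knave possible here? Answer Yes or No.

One consistent assignment: Nadia=knave, Caleb=knight, Wren=knight.

Yes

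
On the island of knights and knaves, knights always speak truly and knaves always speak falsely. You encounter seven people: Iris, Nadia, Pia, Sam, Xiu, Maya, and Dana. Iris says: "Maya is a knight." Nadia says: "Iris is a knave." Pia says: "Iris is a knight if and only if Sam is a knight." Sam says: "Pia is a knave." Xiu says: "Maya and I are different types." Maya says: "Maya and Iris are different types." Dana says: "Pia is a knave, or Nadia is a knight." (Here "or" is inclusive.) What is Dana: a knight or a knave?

Dana is a knight.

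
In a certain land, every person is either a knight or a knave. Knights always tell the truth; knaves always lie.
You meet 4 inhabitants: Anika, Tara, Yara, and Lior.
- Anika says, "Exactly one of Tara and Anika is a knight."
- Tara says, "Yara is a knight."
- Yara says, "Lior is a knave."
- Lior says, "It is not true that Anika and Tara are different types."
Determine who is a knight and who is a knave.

Knights: Lior. Knaves: Anika, Tara, and Yara.

Anika is a knave; "exactly one of Tara and Anika is a knight" is false, as required.
As a knave, Tara's statement "Yara is a knight" should be false; it is.
Since Yara is a knave, "Lior is a knave" needs to be false, which holds.
As a knight, Lior's statement "it is not true that Anika and Tara are different types" should be True; it is.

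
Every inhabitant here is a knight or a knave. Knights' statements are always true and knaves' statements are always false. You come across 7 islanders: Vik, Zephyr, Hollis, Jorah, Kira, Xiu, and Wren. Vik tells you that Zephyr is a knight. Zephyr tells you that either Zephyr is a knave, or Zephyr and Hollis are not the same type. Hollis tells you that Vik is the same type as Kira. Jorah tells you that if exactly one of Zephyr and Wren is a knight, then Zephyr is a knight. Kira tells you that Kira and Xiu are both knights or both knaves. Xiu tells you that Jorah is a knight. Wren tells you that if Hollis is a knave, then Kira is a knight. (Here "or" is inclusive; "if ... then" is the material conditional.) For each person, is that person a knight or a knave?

As a knight, Vik's statement "Zephyr is a knight" should be true; it is.
Since Zephyr is a knight, "either Zephyr is a knave, or Zephyr and Hollis are not the same type" needs to be true, which holds.
Hollis (knave): "Vik is the same type as Kira" — False. ✓
Jorah is a knight, and the claim "if exactly one of Zephyr and Wren is a knight, then Zephyr is a knight" is indeed true.
Since Kira is a knave, "Kira and Xiu are both knights or both knaves" needs to be False, which holds.
As a knight, Xiu's statement "Jorah is a knight" should be true; it is.
Since Wren is a knave, "if Hollis is a knave, then Kira is a knight" needs to be False, which holds.

Vik is a knight, Zephyr is a knight, Hollis is a knave, Jorah is a knight, Kira is a knave, Xiu is a knight, and Wren is a knave.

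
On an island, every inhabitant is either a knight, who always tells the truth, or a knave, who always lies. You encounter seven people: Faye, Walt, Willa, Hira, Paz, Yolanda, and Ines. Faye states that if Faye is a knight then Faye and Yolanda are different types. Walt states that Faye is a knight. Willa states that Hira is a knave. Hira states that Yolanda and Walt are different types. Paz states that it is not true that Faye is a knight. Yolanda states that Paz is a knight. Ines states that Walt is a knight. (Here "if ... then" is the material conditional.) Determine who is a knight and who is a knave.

Knights: Faye, Walt, Hira, and Ines. Knaves: Willa, Paz, and Yolanda.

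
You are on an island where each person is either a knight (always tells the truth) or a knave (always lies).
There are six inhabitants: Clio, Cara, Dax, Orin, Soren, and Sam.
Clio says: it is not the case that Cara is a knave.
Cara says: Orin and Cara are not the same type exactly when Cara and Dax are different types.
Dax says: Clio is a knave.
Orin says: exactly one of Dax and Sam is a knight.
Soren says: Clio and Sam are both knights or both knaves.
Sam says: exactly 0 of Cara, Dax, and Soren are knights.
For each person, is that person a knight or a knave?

As a knight, Clio's statement "it is not the case that Cara is a knave" should be true; it is.
Cara is a knight; "Orin and Cara are not the same type exactly when Cara and Dax are different types" is true, as required.
Since Dax is a knave, "Clio is a knave" needs to be false, which holds.
Since Orin is a knave, "exactly one of Dax and Sam is a knight" needs to be false, which holds.
Soren is a knave, and the claim "Clio and Sam are both knights or both knaves" is indeed false.
Sam is a knave, and the claim "exactly 0 of Cara, Dax, and Soren are knights" is indeed false.

Knights: Clio and Cara. Knaves: Dax, Orin, Soren, and Sam.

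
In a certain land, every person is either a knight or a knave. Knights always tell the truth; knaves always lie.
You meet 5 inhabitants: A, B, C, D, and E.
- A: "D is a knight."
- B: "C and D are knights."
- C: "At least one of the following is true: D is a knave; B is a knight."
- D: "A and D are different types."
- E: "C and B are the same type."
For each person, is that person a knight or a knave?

A is a knave, so "D is a knight" must be False — and it is.
B is a knave; "C and D are knights" is False, as required.
C is a knight; "at least one of the following is true: D is a knave; B is a knight" is true, as required.
Since D is a knave, "A and D are different types" needs to be False, which holds.
E (knave): "C and B are the same type" — False. ✓

Knights: C. Knaves: A, B, D, and E.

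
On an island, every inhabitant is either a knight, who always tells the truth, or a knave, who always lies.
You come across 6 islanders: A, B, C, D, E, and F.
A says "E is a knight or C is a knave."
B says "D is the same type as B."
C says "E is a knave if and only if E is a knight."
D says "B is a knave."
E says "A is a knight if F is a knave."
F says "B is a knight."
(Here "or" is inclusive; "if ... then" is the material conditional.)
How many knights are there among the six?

3

The unique consistent assignment is A=knight, B=knave, C=knave, D=knight, E=knight, F=knave.
That has 3 knights.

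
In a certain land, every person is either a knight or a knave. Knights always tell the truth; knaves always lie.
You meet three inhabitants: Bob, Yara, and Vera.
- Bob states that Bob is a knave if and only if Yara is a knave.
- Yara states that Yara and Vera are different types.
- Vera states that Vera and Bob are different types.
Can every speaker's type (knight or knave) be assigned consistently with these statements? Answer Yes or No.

One consistent assignment: Bob=knave, Yara=knight, Vera=knave.

Yes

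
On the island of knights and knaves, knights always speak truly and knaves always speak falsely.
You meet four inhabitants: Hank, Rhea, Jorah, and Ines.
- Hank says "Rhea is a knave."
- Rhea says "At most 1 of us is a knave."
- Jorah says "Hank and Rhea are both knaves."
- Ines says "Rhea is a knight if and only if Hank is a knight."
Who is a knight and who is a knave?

Hank is a knight, Rhea is a knave, Jorah is a knave, and Ines is a knave.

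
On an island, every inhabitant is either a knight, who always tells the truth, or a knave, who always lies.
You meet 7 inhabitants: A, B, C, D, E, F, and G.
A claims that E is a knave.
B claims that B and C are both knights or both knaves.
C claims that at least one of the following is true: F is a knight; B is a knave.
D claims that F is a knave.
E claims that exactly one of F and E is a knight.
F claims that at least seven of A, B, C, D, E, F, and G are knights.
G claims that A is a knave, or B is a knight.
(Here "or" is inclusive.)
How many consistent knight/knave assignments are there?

2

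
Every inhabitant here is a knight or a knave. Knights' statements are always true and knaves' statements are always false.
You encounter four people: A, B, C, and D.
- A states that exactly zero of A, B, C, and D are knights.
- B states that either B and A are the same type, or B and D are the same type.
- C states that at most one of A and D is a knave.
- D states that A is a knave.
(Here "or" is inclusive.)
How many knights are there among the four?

3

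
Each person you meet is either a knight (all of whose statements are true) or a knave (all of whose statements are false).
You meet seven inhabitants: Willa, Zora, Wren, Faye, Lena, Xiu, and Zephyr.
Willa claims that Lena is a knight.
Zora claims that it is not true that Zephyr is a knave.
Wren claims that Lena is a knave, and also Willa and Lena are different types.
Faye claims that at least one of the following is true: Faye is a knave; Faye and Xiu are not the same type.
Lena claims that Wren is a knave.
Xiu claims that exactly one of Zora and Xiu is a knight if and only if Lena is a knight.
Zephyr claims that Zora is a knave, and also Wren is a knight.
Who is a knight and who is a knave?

Willa is a knight, Zora is a knave, Wren is a knave, Faye is a knight, Lena is a knight, Xiu is a knave, and Zephyr is a knave.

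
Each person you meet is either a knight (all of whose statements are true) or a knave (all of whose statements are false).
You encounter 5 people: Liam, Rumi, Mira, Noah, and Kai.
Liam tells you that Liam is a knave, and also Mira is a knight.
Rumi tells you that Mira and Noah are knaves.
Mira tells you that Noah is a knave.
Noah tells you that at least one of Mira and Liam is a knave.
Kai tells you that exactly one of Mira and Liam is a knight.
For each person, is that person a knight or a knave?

Liam is a knave, Rumi is a knave, Mira is a knave, Noah is a knight, and Kai is a knave.

Suppose Liam is a knight. Then Liam's statement "Liam is a knave, and also Mira is a knight" would have to be true. Checking the 16 ways to assign the others, none is consistent with every speaker.
(For instance, with Rumi=knave, Mira=knave, Noah=knight, Kai=knave, Liam's claim "Liam is a knave, and also Mira is a knight" comes out false where it would need to be true.)
So Liam must be a knave, making "Liam is a knave, and also Mira is a knight" false. Taking Liam=knave, Rumi=knave, Mira=knave, Noah=knight, Kai=knave, each remaining statement checks out:
  Rumi (knave): "Mira and Noah are knaves" — false. ✓
  Mira (knave): "Noah is a knave" — false. ✓
  Noah (knight): "at least one of Mira and Liam is a knave" — true. ✓
  Kai (knave): "exactly one of Mira and Liam is a knight" — false. ✓
This is the unique consistent assignment.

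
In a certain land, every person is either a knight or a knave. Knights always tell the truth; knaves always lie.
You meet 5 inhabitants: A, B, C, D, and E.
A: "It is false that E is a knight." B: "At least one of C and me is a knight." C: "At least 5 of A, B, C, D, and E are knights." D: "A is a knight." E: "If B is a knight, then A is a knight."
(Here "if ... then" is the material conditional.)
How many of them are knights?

1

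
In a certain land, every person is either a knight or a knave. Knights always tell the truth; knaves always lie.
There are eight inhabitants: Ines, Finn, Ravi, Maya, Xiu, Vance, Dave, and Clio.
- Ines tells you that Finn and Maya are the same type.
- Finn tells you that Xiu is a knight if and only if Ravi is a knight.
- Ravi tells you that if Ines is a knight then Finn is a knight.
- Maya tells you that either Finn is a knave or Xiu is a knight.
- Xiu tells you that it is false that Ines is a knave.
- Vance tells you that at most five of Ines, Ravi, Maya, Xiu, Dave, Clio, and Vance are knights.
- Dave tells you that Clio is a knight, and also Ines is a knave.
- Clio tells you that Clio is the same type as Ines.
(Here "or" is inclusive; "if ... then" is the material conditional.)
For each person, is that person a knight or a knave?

Knights: Ines, Finn, Ravi, Maya, Xiu, and Vance. Knaves: Dave and Clio.

Since Ines is a knight, "Finn and Maya are the same type" needs to be True, which holds.
Finn (knight): "Xiu is a knight if and only if Ravi is a knight" — True. ✓
Ravi is a knight; "if Ines is a knight then Finn is a knight" is True, as required.
Maya is a knight; "either Finn is a knave or Xiu is a knight" is True, as required.
Xiu is a knight, and the claim "it is false that Ines is a knave" is indeed True.
Vance (knight): "at most five of Ines, Ravi, Maya, Xiu, Dave, Clio, and Vance are knights" — True. ✓
Since Dave is a knave, "Clio is a knight, and also Ines is a knave" needs to be false, which holds.
Clio is a knave, and the claim "Clio is the same type as Ines" is indeed false.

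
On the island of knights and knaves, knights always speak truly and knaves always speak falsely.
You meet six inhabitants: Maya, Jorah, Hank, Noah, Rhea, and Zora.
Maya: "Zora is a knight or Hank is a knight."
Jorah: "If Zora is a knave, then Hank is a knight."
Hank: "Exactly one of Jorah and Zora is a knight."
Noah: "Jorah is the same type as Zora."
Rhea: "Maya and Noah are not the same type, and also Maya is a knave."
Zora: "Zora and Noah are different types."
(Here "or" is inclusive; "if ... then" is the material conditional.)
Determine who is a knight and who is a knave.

Knights: Maya, Jorah, and Hank. Knaves: Noah, Rhea, and Zora.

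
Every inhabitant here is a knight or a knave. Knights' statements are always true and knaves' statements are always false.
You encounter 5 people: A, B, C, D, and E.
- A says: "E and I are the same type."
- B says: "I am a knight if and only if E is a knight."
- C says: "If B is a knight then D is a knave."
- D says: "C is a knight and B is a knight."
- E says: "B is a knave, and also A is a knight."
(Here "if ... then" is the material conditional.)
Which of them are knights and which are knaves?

As a knight, A's statement "E and I are the same type" should be True; it is.
B is a knave, and the claim "I am a knight if and only if E is a knight" is indeed False.
C is a knight, and the claim "if B is a knight then D is a knave" is indeed True.
D (knave): "C is a knight and B is a knight" — False. ✓
As a knight, E's statement "B is a knave, and also A is a knight" should be True; it is.

Knights: A, C, and E. Knaves: B and D.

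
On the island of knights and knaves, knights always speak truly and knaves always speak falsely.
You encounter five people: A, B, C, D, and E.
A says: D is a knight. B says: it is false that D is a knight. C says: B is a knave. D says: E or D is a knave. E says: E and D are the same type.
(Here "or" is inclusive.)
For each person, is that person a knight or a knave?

A is a knight, B is a knave, C is a knight, D is a knight, and E is a knave.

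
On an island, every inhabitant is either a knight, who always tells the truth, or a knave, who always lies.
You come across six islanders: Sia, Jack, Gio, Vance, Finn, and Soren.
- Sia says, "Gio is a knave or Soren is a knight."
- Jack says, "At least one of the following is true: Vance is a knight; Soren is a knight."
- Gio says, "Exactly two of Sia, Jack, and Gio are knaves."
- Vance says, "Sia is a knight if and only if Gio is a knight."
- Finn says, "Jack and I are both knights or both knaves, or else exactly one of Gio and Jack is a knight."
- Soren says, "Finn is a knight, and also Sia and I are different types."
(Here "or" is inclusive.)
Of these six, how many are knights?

2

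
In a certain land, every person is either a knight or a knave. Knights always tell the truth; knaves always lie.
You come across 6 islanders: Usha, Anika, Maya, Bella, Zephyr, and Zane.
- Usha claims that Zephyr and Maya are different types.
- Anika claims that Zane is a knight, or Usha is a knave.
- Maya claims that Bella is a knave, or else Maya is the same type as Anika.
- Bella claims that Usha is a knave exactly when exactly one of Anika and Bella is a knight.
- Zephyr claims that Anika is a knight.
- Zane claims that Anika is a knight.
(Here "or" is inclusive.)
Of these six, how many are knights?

5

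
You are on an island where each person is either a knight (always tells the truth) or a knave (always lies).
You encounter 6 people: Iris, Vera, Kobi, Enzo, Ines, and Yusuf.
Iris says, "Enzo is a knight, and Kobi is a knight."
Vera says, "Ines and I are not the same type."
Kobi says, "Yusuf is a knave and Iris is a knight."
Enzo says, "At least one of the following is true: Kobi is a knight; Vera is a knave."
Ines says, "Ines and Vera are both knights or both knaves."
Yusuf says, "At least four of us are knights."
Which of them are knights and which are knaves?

Knights: Vera. Knaves: Iris, Kobi, Enzo, Ines, and Yusuf.

Since Iris is a knave, "Enzo is a knight, and Kobi is a knight" needs to be false, which holds.
Vera is a knight; "Ines and I are not the same type" is true, as required.
Kobi is a knave, so "Yusuf is a knave and Iris is a knight" must be false — and it is.
Since Enzo is a knave, "at least one of the following is true: Kobi is a knight; Vera is a knave" needs to be false, which holds.
Since Ines is a knave, "Ines and Vera are both knights or both knaves" needs to be false, which holds.
Yusuf (knave): "at least four of us are knights" — false. ✓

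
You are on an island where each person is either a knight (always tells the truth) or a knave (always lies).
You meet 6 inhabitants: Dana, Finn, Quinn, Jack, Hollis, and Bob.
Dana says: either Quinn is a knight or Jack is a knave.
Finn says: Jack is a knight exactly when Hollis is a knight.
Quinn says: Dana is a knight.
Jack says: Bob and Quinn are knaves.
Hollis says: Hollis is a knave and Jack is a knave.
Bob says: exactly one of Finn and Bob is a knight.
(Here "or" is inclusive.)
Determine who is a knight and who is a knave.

Knights: Jack. Knaves: Dana, Finn, Quinn, Hollis, and Bob.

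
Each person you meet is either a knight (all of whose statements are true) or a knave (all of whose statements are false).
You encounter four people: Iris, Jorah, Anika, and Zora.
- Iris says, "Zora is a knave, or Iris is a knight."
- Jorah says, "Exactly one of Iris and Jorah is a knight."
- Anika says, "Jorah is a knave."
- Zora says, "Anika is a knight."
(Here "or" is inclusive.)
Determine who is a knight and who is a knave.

Iris (knave): "Zora is a knave, or Iris is a knight" — False. ✓
Jorah (knave): "exactly one of Iris and Jorah is a knight" — False. ✓
Anika is a knight, so "Jorah is a knave" must be true — and it is.
Zora is a knight, so "Anika is a knight" must be true — and it is.

Knights: Anika and Zora. Knaves: Iris and Jorah.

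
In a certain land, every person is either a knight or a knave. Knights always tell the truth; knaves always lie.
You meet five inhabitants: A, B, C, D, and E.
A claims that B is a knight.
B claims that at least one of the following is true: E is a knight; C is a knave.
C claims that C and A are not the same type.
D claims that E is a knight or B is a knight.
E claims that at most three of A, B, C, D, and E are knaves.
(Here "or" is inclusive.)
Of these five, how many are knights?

The unique consistent assignment is A=knave, B=knave, C=knight, D=knave, E=knave.
That has 1 knight.

1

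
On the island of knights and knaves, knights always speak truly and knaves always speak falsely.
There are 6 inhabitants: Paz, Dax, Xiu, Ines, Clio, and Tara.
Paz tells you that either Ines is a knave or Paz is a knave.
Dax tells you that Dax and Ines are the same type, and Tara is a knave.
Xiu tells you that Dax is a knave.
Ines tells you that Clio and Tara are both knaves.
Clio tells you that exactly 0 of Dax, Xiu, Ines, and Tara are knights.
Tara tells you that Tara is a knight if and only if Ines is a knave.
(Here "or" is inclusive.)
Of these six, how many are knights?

3

The unique consistent assignment is Paz=knight, Dax=knave, Xiu=knight, Ines=knave, Clio=knave, Tara=knight.
That has 3 knights.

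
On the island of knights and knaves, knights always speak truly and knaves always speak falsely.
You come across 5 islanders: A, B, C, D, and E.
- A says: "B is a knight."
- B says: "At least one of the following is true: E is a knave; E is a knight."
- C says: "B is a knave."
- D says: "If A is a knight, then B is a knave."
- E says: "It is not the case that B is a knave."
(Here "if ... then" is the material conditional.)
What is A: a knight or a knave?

A is a knight.

Consistent assignments: {A=knight, B=knight, C=knave, D=knave, E=knight}
In every consistent assignment, A is a knight.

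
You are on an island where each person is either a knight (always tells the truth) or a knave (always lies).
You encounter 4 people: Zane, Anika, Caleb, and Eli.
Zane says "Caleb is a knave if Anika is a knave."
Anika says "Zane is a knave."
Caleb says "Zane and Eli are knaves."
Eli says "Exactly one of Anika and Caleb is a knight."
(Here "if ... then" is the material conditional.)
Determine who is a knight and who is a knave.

Knights: Zane. Knaves: Anika, Caleb, and Eli.

Zane (knight): "Caleb is a knave if Anika is a knave" — true. ✓
Since Anika is a knave, "Zane is a knave" needs to be False, which holds.
Caleb is a knave, so "Zane and Eli are knaves" must be False — and it is.
Eli is a knave; "exactly one of Anika and Caleb is a knight" is False, as required.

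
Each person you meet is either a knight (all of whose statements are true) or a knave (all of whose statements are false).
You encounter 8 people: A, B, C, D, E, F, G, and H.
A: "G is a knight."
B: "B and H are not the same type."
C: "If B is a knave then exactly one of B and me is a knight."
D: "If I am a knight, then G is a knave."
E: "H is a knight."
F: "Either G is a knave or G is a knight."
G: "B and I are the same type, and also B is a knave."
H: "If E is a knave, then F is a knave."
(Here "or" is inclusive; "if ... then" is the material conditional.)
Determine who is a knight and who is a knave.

A is a knave, B is a knight, C is a knight, D is a knight, E is a knave, F is a knight, G is a knave, and H is a knave.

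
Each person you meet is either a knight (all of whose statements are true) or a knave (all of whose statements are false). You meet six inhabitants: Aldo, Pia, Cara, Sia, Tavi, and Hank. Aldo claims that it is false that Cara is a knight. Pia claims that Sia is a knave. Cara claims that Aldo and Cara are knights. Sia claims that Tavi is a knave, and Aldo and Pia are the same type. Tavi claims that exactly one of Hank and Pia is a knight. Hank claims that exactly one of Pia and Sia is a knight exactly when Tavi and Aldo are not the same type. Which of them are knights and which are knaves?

Aldo (knight): "it is false that Cara is a knight" — True. ✓
As a knight, Pia's statement "Sia is a knave" should be True; it is.
As a knave, Cara's statement "Aldo and Cara are knights" should be False; it is.
Sia (knave): "Tavi is a knave, and Aldo and Pia are the same type" — False. ✓
Tavi is a knight, so "exactly one of Hank and Pia is a knight" must be True — and it is.
Hank (knave): "exactly one of Pia and Sia is a knight exactly when Tavi and Aldo are not the same type" — False. ✓

Aldo is a knight, Pia is a knight, Cara is a knave, Sia is a knave, Tavi is a knight, and Hank is a knave.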